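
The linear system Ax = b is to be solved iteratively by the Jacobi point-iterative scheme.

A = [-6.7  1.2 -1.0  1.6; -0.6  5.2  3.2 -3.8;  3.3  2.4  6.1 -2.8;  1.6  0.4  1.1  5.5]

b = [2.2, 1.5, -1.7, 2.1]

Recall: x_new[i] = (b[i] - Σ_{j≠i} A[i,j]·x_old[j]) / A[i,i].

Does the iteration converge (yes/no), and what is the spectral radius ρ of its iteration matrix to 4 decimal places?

yes, ρ = 0.6623

Let D = diag(-6.7, 5.2, 6.1, 5.5); L, U the strict triangles.
Jacobi T = -D⁻¹(L+U): T[3,1] = -(0.4)/(5.5) = -0.0727; T[3,3] = 0.
  T[0,:] = [+0.0000 +0.1791 -0.1493 +0.2388]
  T[1,:] = [+0.1154 +0.0000 -0.6154 +0.7308]
  T[2,:] = [-0.5410 -0.3934 +0.0000 +0.4590]
  T[3,:] = [-0.2909 -0.0727 -0.2000 +0.0000]
moduli |λ_i(T)| = 0.6623, 0.4513, 0.4513, 0.2695.
ρ = 0.6623; 0.6623 < 1, so it converges for any x₀.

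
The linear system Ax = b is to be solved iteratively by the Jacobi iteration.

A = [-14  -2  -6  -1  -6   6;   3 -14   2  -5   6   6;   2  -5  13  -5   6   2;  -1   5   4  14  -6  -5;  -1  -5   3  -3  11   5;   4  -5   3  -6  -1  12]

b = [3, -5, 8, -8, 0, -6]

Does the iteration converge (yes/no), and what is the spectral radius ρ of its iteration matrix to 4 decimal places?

no, ρ = 1.2339

A = D + L + U where D = diag(-14, -14, 13, 14, 11, 12).
Jacobi: T = -D⁻¹(L+U), T[2,3] = -(-5)/(13) = +0.3846; T[2,2] = 0.
  T[0,:] = [+0.0000, -0.1429, -0.4286, -0.0714, -0.4286, +0.4286]
  T[1,:] = [+0.2143, +0.0000, +0.1429, -0.3571, +0.4286, +0.4286]
  T[2,:] = [-0.1538, +0.3846, +0.0000, +0.3846, -0.4615, -0.1538]
  T[3,:] = [+0.0714, -0.3571, -0.2857, +0.0000, +0.4286, +0.3571]
  T[4,:] = [+0.0909, +0.4545, -0.2727, +0.2727, +0.0000, -0.4545]
  T[5,:] = [-0.3333, +0.4167, -0.2500, +0.5000, +0.0833, +0.0000]
|λ(T)| sorted: 1.2339, 0.4271, 0.4271, 0.4253, 0.4253, 0.4139.
ρ(T) = max|λ| = 1.2339; 1.2339 > 1, so it fails to converge.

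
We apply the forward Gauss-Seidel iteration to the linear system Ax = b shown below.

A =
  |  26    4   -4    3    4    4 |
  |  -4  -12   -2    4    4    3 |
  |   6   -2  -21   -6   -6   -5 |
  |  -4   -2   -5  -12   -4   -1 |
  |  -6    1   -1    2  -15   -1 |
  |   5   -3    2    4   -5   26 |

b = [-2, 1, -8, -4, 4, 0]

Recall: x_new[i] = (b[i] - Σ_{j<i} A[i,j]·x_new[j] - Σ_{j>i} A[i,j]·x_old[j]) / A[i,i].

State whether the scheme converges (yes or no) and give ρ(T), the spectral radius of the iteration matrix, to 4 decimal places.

yes, ρ = 0.5179

Split A = D + L + U, D = diag(26, -12, -21, -12, -15, 26).
Gauss-Seidel: T = -(D+L)⁻¹U, row 0 first, T[0,5] = -(4)/(26) = -0.1538; later rows by forward substitution.
  T[0,:] = [+0.0000 -0.1538 +0.1538 -0.1154 -0.1538 -0.1538]
  T[1,:] = [+0.0000 +0.0513 -0.2179 +0.3718 +0.3846 +0.3013]
  T[2,:] = [+0.0000 -0.0488 +0.0647 -0.3541 -0.3663 -0.3107]
  T[3,:] = [+0.0000 +0.0631 -0.0419 +0.1240 -0.1935 +0.0472]
  T[4,:] = [+0.0000 +0.0766 -0.0860 +0.1111 +0.0858 +0.0420]
  T[5,:] = [+0.0000 +0.0443 -0.0698 +0.0946 +0.1484 +0.0891]
|roots of det(T-λI)|: 0.5179, 0.1187, 0.1187, 0.0818, 0.0524, 0.0000.
ρ = 0.5179; 0.5179 < 1, so it converges for any x₀.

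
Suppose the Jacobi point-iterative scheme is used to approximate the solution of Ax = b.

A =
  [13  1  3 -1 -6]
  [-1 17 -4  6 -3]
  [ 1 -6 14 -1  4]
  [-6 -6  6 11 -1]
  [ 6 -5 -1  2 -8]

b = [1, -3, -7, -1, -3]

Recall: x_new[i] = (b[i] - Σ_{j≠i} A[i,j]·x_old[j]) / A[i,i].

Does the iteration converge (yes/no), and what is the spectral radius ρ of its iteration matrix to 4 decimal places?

yes, ρ = 0.8645

Write A = D+L+U with D = diag(13, 17, 14, 11, -8).
T_J = -D⁻¹(L+U): T[1,3] = -(6)/(17) = -0.3529; T[1,1] = 0.
  T[0,:] = [+0.0000 -0.0769 -0.2308 +0.0769 +0.4615]
  T[1,:] = [+0.0588 +0.0000 +0.2353 -0.3529 +0.1765]
  T[2,:] = [-0.0714 +0.4286 +0.0000 +0.0714 -0.2857]
  T[3,:] = [+0.5455 +0.5455 -0.5455 +0.0000 +0.0909]
  T[4,:] = [+0.7500 -0.6250 -0.1250 +0.2500 +0.0000]
eigenvalue magnitudes: 0.8645, 0.6387, 0.6387, 0.5536, 0.1172.
spectral radius ρ = 0.8645; 0.8645 < 1: convergent.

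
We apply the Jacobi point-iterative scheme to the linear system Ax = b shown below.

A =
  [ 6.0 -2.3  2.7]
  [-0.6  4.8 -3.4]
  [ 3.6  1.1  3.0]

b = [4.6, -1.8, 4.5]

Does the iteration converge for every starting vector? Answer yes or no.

Write A = D+L+U with D = diag(6, 4.8, 3).
Jacobi: T = -D⁻¹(L+U), T[0,2] = -(2.7)/(6) = -0.4500; T[0,0] = 0.
  T[0,:] = [+0.0000, +0.3833, -0.4500]
  T[1,:] = [+0.1250, +0.0000, +0.7083]
  T[2,:] = [-1.2000, -0.3667, +0.0000]
|roots of det(T-λI)|: 0.8333, 0.6052, 0.6052.
ρ(T) = max|λ| = 0.8333; 0.8333 < 1, so it converges for any x₀.

yes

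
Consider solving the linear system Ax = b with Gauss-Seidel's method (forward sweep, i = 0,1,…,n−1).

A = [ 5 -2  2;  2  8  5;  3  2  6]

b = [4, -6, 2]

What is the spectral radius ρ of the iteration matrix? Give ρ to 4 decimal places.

0.5168

A = D + L + U where D = diag(5, 8, 6).
Gauss-Seidel: T = -(D+L)⁻¹U, row 0 first, T[0,1] = -(-2)/(5) = +0.4000; later rows by forward substitution.
  T[0,:] = [+0.0000 +0.4000 -0.4000]
  T[1,:] = [+0.0000 -0.1000 -0.5250]
  T[2,:] = [+0.0000 -0.1667 +0.3750]
|λ(T)| sorted: 0.5168, 0.2418, 0.0000.
ρ = 0.5168; 0.5168 < 1, so it converges for any x₀.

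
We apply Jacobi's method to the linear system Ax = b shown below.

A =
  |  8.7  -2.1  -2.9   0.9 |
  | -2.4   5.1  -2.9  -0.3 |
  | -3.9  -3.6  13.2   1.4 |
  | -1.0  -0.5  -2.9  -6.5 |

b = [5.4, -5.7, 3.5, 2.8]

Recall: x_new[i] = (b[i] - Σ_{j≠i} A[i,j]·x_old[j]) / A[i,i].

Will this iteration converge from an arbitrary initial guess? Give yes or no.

yes

Diagonal D = diag(8.7, 5.1, 13.2, -6.5); L, U strict lower/upper.
Jacobi T = -D⁻¹(L+U): T[3,1] = -(-0.5)/(-6.5) = -0.0769; T[3,3] = 0.
  T[0,:] = [+0.0000, +0.2414, +0.3333, -0.1034]
  T[1,:] = [+0.4706, +0.0000, +0.5686, +0.0588]
  T[2,:] = [+0.2955, +0.2727, +0.0000, -0.1061]
  T[3,:] = [-0.1538, -0.0769, -0.4462, +0.0000]
moduli |λ_i(T)| = 0.7499, 0.4531, 0.2898, 0.0070.
ρ(T) = max|λ| = 0.7499; 0.7499 < 1, so it converges for any x₀.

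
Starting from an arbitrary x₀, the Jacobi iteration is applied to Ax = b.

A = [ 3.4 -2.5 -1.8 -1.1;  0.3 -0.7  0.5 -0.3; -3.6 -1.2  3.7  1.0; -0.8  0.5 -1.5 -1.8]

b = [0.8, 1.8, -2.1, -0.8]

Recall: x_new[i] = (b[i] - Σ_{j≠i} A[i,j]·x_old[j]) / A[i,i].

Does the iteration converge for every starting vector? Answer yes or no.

no

Diagonal D = diag(3.4, -0.7, 3.7, -1.8); L, U strict lower/upper.
Jacobi T = -D⁻¹(L+U): T[1,2] = -(0.5)/(-0.7) = +0.7143; T[1,1] = 0.
  T[0,:] = [+0.0000  +0.7353  +0.5294  +0.3235]
  T[1,:] = [+0.4286  +0.0000  +0.7143  -0.4286]
  T[2,:] = [+0.9730  +0.3243  +0.0000  -0.2703]
  T[3,:] = [-0.4444  +0.2778  -0.8333  +0.0000]
|roots of det(T-λI)|: 1.3129, 0.8955, 0.5707, 0.5707.
ρ = 1.3129; 1.3129 > 1 ⇒ diverges.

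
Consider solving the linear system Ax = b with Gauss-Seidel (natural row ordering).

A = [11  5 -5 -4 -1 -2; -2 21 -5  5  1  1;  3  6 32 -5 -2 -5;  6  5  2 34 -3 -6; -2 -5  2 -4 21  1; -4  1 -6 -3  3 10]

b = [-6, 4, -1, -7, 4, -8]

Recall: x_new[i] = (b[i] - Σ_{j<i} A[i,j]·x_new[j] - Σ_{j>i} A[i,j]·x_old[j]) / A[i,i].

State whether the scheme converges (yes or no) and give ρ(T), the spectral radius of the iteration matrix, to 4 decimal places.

A = D + L + U where D = diag(11, 21, 32, 34, 21, 10).
Gauss-Seidel: T = -(D+L)⁻¹U, row 0 first, T[0,1] = -(5)/(11) = -0.4545; later rows by forward substitution.
  T[0,:] = [+0.0000 -0.4545 +0.4545 +0.3636 +0.0909 +0.1818]
  T[1,:] = [+0.0000 -0.0433 +0.2814 -0.2035 -0.0390 -0.0303]
  T[2,:] = [+0.0000 +0.0507 -0.0954 +0.1603 +0.0613 +0.1449]
  T[3,:] = [+0.0000 +0.0836 -0.1160 -0.0437 +0.0743 +0.1403]
  T[4,:] = [+0.0000 -0.0425 +0.0973 -0.0374 +0.0077 -0.0246]
  T[5,:] = [+0.0000 -0.1092 +0.0325 +0.2601 +0.0970 +0.2122]
moduli |λ_i(T)| = 0.2884, 0.2295, 0.2295, 0.0783, 0.0239, 0.0000.
ρ = 0.2884; 0.2884 < 1 ⇒ converges.

yes, ρ = 0.2884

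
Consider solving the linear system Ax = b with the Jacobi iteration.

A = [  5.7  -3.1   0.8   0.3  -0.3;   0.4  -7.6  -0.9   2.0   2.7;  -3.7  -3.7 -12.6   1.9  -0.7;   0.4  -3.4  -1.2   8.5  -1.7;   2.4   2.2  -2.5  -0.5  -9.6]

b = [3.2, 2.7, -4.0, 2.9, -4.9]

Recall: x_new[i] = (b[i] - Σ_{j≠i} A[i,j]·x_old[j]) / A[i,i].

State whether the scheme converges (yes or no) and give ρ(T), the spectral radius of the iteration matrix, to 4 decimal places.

Let D = diag(5.7, -7.6, -12.6, 8.5, -9.6); L, U the strict triangles.
T_J = -D⁻¹(L+U): T[2,4] = -(-0.7)/(-12.6) = -0.0556; T[2,2] = 0.
  T[0,:] = [+0.0000, +0.5439, -0.1404, -0.0526, +0.0526]
  T[1,:] = [+0.0526, +0.0000, -0.1184, +0.2632, +0.3553]
  T[2,:] = [-0.2937, -0.2937, +0.0000, +0.1508, -0.0556]
  T[3,:] = [-0.0471, +0.4000, +0.1412, +0.0000, +0.2000]
  T[4,:] = [+0.2500, +0.2292, -0.2604, -0.0521, +0.0000]
|roots of det(T-λI)|: 0.6702, 0.3740, 0.2643, 0.0665, 0.0346.
spectral radius ρ = 0.6702; 0.6702 < 1: convergent.

yes, ρ = 0.6702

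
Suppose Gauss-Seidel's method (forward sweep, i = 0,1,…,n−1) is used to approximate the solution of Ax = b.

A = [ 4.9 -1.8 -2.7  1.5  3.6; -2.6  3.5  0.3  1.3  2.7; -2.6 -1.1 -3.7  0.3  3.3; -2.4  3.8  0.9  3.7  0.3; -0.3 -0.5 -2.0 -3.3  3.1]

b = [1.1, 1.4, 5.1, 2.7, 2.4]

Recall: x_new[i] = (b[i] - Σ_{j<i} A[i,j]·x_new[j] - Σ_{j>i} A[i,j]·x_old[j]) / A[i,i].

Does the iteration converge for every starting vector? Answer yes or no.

no

Split A = D + L + U, D = diag(4.9, 3.5, -3.7, 3.7, 3.1).
T_GS = -(D+L)⁻¹U: row 0 first, T[0,1] = -(-1.8)/(4.9) = +0.3673; later rows by forward substitution.
  T[0,:] = [+0.0000, +0.3673, +0.5510, -0.3061, -0.7347]
  T[1,:] = [+0.0000, +0.2729, +0.3236, -0.5988, -1.3172]
  T[2,:] = [+0.0000, -0.3393, -0.4834, +0.4742, +1.7998]
  T[3,:] = [+0.0000, +0.0405, +0.1426, +0.3011, +0.3574]
  T[4,:] = [+0.0000, -0.0962, -0.0545, +0.5003, +1.2580]
moduli |λ_i(T)| = 1.4913, 0.1921, 0.0479, 0.0015, 0.0000.
ρ(T) = max|λ| = 1.4913; 1.4913 > 1, so it fails to converge.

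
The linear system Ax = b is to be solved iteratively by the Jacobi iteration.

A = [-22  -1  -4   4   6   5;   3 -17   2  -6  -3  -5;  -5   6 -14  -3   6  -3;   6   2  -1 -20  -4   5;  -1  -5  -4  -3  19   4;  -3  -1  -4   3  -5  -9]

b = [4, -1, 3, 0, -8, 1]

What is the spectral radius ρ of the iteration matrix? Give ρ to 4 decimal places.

0.8714

Split A = D + L + U, D = diag(-22, -17, -14, -20, 19, -9).
Jacobi: T = -D⁻¹(L+U), T[0,3] = -(4)/(-22) = +0.1818; T[0,0] = 0.
  T[0,:] = [+0.0000  -0.0455  -0.1818  +0.1818  +0.2727  +0.2273]
  T[1,:] = [+0.1765  +0.0000  +0.1176  -0.3529  -0.1765  -0.2941]
  T[2,:] = [-0.3571  +0.4286  +0.0000  -0.2143  +0.4286  -0.2143]
  T[3,:] = [+0.3000  +0.1000  -0.0500  +0.0000  -0.2000  +0.2500]
  T[4,:] = [+0.0526  +0.2632  +0.2105  +0.1579  +0.0000  -0.2105]
  T[5,:] = [-0.3333  -0.1111  -0.4444  +0.3333  -0.5556  +0.0000]
moduli |λ_i(T)| = 0.8714, 0.5240, 0.5240, 0.3681, 0.3681, 0.2169.
ρ = 0.8714; 0.8714 < 1, so it converges for any x₀.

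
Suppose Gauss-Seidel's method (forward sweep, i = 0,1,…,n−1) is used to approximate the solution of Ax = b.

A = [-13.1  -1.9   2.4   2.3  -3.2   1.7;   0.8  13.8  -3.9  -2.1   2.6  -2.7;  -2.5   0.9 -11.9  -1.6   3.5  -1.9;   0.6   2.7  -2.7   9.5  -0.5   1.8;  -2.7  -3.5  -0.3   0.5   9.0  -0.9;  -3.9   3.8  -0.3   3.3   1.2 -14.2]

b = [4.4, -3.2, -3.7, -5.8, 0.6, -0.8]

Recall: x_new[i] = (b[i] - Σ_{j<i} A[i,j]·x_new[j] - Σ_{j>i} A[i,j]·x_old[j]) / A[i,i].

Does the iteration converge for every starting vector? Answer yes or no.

Diagonal D = diag(-13.1, 13.8, -11.9, 9.5, 9, -14.2); L, U strict lower/upper.
GS T = -(D+L)⁻¹U: row 0 first, T[0,1] = -(-1.9)/(-13.1) = -0.1450; later rows by forward substitution.
  T[0,:] = [+0.0000, -0.1450, +0.1832, +0.1756, -0.2443, +0.1298]
  T[1,:] = [+0.0000, +0.0084, +0.2720, +0.1420, -0.1742, +0.1881]
  T[2,:] = [+0.0000, +0.0311, -0.0179, -0.1606, +0.3323, -0.1727]
  T[3,:] = [+0.0000, +0.0156, -0.0940, -0.0971, +0.2120, -0.3002]
  T[4,:] = [+0.0000, -0.0401, +0.1654, +0.1079, -0.1417, +0.2230]
  T[5,:] = [+0.0000, +0.0417, +0.0150, -0.0203, +0.0507, -0.0326]
moduli |λ_i(T)| = 0.5222, 0.1827, 0.0734, 0.0734, 0.0155, 0.0000.
ρ = 0.5222; 0.5222 < 1: convergent.

yes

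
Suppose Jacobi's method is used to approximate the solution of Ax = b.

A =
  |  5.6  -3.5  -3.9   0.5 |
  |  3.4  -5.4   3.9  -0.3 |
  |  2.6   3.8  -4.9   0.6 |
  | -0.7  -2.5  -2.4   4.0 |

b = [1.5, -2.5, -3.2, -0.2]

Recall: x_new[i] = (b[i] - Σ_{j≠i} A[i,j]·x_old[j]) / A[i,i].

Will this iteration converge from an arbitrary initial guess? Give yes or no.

no

Split A = D + L + U, D = diag(5.6, -5.4, -4.9, 4).
Jacobi: T = -D⁻¹(L+U), T[3,0] = -(-0.7)/(4) = +0.1750; T[3,3] = 0.
  T[0,:] = [+0.0000 +0.6250 +0.6964 -0.0893]
  T[1,:] = [+0.6296 +0.0000 +0.7222 -0.0556]
  T[2,:] = [+0.5306 +0.7755 +0.0000 +0.1224]
  T[3,:] = [+0.1750 +0.6250 +0.6000 +0.0000]
|eigenvalues of T|: 1.3226, 0.7356, 0.6324, 0.0454.
ρ(T) = max|λ| = 1.3226; 1.3226 > 1 ⇒ diverges.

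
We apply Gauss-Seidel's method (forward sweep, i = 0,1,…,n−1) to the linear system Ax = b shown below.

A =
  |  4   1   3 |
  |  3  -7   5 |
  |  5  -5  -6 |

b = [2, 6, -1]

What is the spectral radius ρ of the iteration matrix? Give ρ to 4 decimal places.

Let D = diag(4, -7, -6); L, U the strict triangles.
GS T = -(D+L)⁻¹U: row 0 first, T[0,2] = -(3)/(4) = -0.7500; later rows by forward substitution.
  T[0,:] = [+0.0000 -0.2500 -0.7500]
  T[1,:] = [+0.0000 -0.1071 +0.3929]
  T[2,:] = [+0.0000 -0.1190 -0.9524]
|eigenvalues of T|: 0.8929, 0.1667, 0.0000.
ρ(T) = max|λ| = 0.8929; 0.8929 < 1 ⇒ converges.

0.8929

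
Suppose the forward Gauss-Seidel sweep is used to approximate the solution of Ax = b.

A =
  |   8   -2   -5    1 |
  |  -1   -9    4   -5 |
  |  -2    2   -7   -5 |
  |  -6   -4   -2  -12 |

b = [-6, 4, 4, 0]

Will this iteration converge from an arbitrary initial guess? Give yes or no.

yes

Let D = diag(8, -9, -7, -12); L, U the strict triangles.
Gauss-Seidel: T = -(D+L)⁻¹U, row 0 first, T[0,3] = -(1)/(8) = -0.1250; later rows by forward substitution.
  T[0,:] = [+0.0000, +0.2500, +0.6250, -0.1250]
  T[1,:] = [+0.0000, -0.0278, +0.3750, -0.5417]
  T[2,:] = [+0.0000, -0.0794, -0.0714, -0.8333]
  T[3,:] = [+0.0000, -0.1025, -0.4256, +0.3819]
|λ(T)| sorted: 0.8369, 0.4484, 0.1057, 0.0000.
ρ = 0.8369; 0.8369 < 1, so it converges for any x₀.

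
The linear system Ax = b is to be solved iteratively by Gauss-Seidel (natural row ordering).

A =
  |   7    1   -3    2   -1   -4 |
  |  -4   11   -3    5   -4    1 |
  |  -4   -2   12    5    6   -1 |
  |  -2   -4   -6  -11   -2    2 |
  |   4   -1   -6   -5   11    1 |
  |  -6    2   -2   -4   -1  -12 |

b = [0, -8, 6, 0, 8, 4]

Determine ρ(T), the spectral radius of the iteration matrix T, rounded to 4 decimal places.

Let D = diag(7, 11, 12, -11, 11, -12); L, U the strict triangles.
Gauss-Seidel: T = -(D+L)⁻¹U, row 0 first, T[0,5] = -(-4)/(7) = +0.5714; later rows by forward substitution.
  T[0,:] = [+0.0000 -0.1429 +0.4286 -0.2857 +0.1429 +0.5714]
  T[1,:] = [+0.0000 -0.0519 +0.4286 -0.5584 +0.4156 +0.1169]
  T[2,:] = [+0.0000 -0.0563 +0.2143 -0.6050 -0.3831 +0.2933]
  T[3,:] = [+0.0000 +0.0756 -0.3506 +0.5850 -0.1499 -0.1246]
  T[4,:] = [+0.0000 +0.0509 -0.1594 -0.0109 -0.2913 -0.1847]
  T[5,:] = [+0.0000 +0.0427 -0.0484 -0.0435 +0.1359 -0.2582]
|eigenvalues of T|: 0.8296, 0.4897, 0.0942, 0.0942, 0.0372, 0.0000.
spectral radius ρ = 0.8296; 0.8296 < 1: convergent.

0.8296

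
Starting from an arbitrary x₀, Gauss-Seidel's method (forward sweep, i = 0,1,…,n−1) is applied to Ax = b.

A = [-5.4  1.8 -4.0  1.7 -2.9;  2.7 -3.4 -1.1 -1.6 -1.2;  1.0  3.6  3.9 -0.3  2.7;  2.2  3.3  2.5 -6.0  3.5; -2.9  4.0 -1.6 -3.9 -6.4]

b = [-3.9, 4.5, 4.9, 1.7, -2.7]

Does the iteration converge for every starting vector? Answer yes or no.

Split A = D + L + U, D = diag(-5.4, -3.4, 3.9, -6, -6.4).
T_GS = -(D+L)⁻¹U: row 0 first, T[0,3] = -(1.7)/(-5.4) = +0.3148; later rows by forward substitution.
  T[0,:] = [+0.0000  +0.3333  -0.7407  +0.3148  -0.5370]
  T[1,:] = [+0.0000  +0.2647  -0.9118  -0.2206  -0.7794]
  T[2,:] = [+0.0000  -0.3298  +1.0316  +0.1998  +0.1649]
  T[3,:] = [+0.0000  +0.1304  -0.3433  +0.0774  +0.0264]
  T[4,:] = [+0.0000  +0.0174  -0.2829  -0.3776  -0.3011]
|λ(T)| sorted: 1.1993, 0.2447, 0.0864, 0.0864, 0.0000.
ρ(T) = max|λ| = 1.1993; 1.1993 > 1, so it fails to converge.

no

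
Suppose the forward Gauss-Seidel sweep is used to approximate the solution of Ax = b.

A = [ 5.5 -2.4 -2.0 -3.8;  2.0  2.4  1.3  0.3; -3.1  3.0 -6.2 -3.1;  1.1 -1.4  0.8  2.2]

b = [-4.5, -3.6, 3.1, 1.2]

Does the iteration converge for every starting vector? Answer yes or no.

Write A = D+L+U with D = diag(5.5, 2.4, -6.2, 2.2).
Gauss-Seidel: T = -(D+L)⁻¹U, row 0 first, T[0,3] = -(-3.8)/(5.5) = +0.6909; later rows by forward substitution.
  T[0,:] = [+0.0000 +0.4364 +0.3636 +0.6909]
  T[1,:] = [+0.0000 -0.3636 -0.8447 -0.7008]
  T[2,:] = [+0.0000 -0.3941 -0.5905 -1.1845]
  T[3,:] = [+0.0000 -0.3063 -0.5046 -0.3607]
moduli |λ_i(T)| = 1.6839, 0.1873, 0.1873, 0.0000.
ρ(T) = max|λ| = 1.6839; 1.6839 > 1: divergent.

no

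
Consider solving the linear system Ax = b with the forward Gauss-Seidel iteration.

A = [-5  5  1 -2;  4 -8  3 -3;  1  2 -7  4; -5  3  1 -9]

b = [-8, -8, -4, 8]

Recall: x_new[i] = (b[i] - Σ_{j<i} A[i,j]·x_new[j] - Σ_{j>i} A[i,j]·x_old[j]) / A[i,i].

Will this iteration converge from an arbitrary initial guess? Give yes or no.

yes

Diagonal D = diag(-5, -8, -7, -9); L, U strict lower/upper.
GS T = -(D+L)⁻¹U: row 0 first, T[0,2] = -(1)/(-5) = +0.2000; later rows by forward substitution.
  T[0,:] = [+0.0000 +1.0000 +0.2000 -0.4000]
  T[1,:] = [+0.0000 +0.5000 +0.4750 -0.5750]
  T[2,:] = [+0.0000 +0.2857 +0.1643 +0.3500]
  T[3,:] = [+0.0000 -0.3571 +0.0655 +0.0694]
|λ(T)| sorted: 0.8460, 0.4354, 0.3232, 0.0000.
spectral radius ρ = 0.8460; 0.8460 < 1 ⇒ converges.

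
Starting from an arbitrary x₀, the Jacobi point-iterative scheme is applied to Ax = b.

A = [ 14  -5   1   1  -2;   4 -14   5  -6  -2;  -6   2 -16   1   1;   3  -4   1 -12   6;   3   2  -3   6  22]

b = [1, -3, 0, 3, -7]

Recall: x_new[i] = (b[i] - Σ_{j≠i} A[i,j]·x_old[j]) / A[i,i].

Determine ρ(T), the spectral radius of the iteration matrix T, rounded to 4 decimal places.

A = D + L + U where D = diag(14, -14, -16, -12, 22).
T_J = -D⁻¹(L+U): T[2,1] = -(2)/(-16) = +0.1250; T[2,2] = 0.
  T[0,:] = [+0.0000, +0.3571, -0.0714, -0.0714, +0.1429]
  T[1,:] = [+0.2857, +0.0000, +0.3571, -0.4286, -0.1429]
  T[2,:] = [-0.3750, +0.1250, +0.0000, +0.0625, +0.0625]
  T[3,:] = [+0.2500, -0.3333, +0.0833, +0.0000, +0.5000]
  T[4,:] = [-0.1364, -0.0909, +0.1364, -0.2727, +0.0000]
|eigenvalues of T|: 0.6732, 0.3928, 0.3928, 0.3882, 0.1799.
ρ(T) = max|λ| = 0.6732; 0.6732 < 1 ⇒ converges.

0.6732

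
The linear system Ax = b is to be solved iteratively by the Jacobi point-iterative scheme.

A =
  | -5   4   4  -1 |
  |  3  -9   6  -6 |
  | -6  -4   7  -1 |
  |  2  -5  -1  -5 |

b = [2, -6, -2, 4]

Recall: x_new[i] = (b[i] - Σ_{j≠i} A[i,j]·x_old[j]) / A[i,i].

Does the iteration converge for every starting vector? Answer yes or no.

Let D = diag(-5, -9, 7, -5); L, U the strict triangles.
Jacobi T = -D⁻¹(L+U): T[0,3] = -(-1)/(-5) = -0.2000; T[0,0] = 0.
  T[0,:] = [+0.0000, +0.8000, +0.8000, -0.2000]
  T[1,:] = [+0.3333, +0.0000, +0.6667, -0.6667]
  T[2,:] = [+0.8571, +0.5714, +0.0000, +0.1429]
  T[3,:] = [+0.4000, -1.0000, -0.2000, +0.0000]
eigenvalue magnitudes: 1.4468, 1.0362, 0.7209, 0.3102.
ρ(T) = max|λ| = 1.4468; 1.4468 > 1: divergent.

no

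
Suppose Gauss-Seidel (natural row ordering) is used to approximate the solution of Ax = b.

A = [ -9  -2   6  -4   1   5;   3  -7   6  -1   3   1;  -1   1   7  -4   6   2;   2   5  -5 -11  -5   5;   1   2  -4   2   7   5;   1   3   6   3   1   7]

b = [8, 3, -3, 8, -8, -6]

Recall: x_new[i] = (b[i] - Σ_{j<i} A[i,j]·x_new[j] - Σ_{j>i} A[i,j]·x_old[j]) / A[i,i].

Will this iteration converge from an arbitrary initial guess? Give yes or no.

Write A = D+L+U with D = diag(-9, -7, 7, -11, 7, 7).
T_GS = -(D+L)⁻¹U: row 0 first, T[0,5] = -(5)/(-9) = +0.5556; later rows by forward substitution.
  T[0,:] = [+0.0000, -0.2222, +0.6667, -0.4444, +0.1111, +0.5556]
  T[1,:] = [+0.0000, -0.0952, +1.1429, -0.3333, +0.4762, +0.3810]
  T[2,:] = [+0.0000, -0.0181, -0.0680, +0.5556, -0.9093, -0.2608]
  T[3,:] = [+0.0000, -0.0754, +0.6716, -0.4848, +0.1954, +0.8472]
  T[4,:] = [+0.0000, +0.0701, -0.6525, +0.6147, -0.7274, -1.2936]
  T[5,:] = [+0.0000, +0.1104, -0.7213, -0.1499, +0.5796, -0.1974]
|roots of det(T-λI)|: 1.6886, 0.7578, 0.7578, 0.1412, 0.0369, 0.0000.
ρ(T) = max|λ| = 1.6886; 1.6886 > 1, so it fails to converge.

no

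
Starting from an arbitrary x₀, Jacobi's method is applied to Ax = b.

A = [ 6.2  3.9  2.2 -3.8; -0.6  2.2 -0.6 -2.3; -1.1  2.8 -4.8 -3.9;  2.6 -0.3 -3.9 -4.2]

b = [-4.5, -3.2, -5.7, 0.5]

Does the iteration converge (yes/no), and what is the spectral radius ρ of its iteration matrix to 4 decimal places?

Write A = D+L+U with D = diag(6.2, 2.2, -4.8, -4.2).
Jacobi: T = -D⁻¹(L+U), T[3,2] = -(-3.9)/(-4.2) = -0.9286; T[3,3] = 0.
  T[0,:] = [+0.0000, -0.6290, -0.3548, +0.6129]
  T[1,:] = [+0.2727, +0.0000, +0.2727, +1.0455]
  T[2,:] = [-0.2292, +0.5833, +0.0000, -0.8125]
  T[3,:] = [+0.6190, -0.0714, -0.9286, +0.0000]
|eigenvalues of T|: 1.2412, 0.8606, 0.8606, 0.2240.
spectral radius ρ = 1.2412; 1.2412 > 1: divergent.

no, ρ = 1.2412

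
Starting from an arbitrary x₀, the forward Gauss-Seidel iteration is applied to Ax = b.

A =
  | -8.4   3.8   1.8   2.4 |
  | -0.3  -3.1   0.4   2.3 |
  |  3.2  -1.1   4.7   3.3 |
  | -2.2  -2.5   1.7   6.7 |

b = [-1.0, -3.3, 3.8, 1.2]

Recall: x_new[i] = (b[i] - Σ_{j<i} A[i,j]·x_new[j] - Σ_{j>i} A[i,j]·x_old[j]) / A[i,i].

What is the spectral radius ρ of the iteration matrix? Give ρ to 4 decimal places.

A = D + L + U where D = diag(-8.4, -3.1, 4.7, 6.7).
Gauss-Seidel: T = -(D+L)⁻¹U, row 0 first, T[0,3] = -(2.4)/(-8.4) = +0.2857; later rows by forward substitution.
  T[0,:] = [+0.0000  +0.4524  +0.2143  +0.2857]
  T[1,:] = [+0.0000  -0.0438  +0.1083  +0.7143]
  T[2,:] = [+0.0000  -0.3183  -0.1206  -0.7295]
  T[3,:] = [+0.0000  +0.2130  +0.1414  +0.5454]
eigenvalue magnitudes: 0.5213, 0.2454, 0.1052, 0.0000.
spectral radius ρ = 0.5213; 0.5213 < 1 ⇒ converges.

0.5213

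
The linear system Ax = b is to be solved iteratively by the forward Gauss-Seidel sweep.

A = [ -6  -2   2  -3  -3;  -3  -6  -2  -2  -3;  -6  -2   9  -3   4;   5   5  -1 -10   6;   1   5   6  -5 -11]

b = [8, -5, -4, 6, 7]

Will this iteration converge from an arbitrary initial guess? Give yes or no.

Split A = D + L + U, D = diag(-6, -6, 9, -10, -11).
Gauss-Seidel: T = -(D+L)⁻¹U, row 0 first, T[0,1] = -(-2)/(-6) = -0.3333; later rows by forward substitution.
  T[0,:] = [+0.0000 -0.3333 +0.3333 -0.5000 -0.5000]
  T[1,:] = [+0.0000 +0.1667 -0.5000 -0.0833 -0.2500]
  T[2,:] = [+0.0000 -0.1852 +0.1111 -0.0185 -0.8333]
  T[3,:] = [+0.0000 -0.0648 -0.0944 -0.2898 +0.3083]
  T[4,:] = [+0.0000 -0.0261 -0.0934 +0.0383 -0.7538]
|λ(T)| sorted: 0.8735, 0.4573, 0.3345, 0.0151, 0.0000.
ρ = 0.8735; 0.8735 < 1: convergent.

yes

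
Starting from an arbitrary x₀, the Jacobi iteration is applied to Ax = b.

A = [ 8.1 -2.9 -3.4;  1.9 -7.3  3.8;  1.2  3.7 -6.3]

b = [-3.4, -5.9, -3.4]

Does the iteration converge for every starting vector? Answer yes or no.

A = D + L + U where D = diag(8.1, -7.3, -6.3).
T_J = -D⁻¹(L+U): T[0,2] = -(-3.4)/(8.1) = +0.4198; T[0,0] = 0.
  T[0,:] = [+0.0000  +0.3580  +0.4198]
  T[1,:] = [+0.2603  +0.0000  +0.5205]
  T[2,:] = [+0.1905  +0.5873  +0.0000]
eigenvalue magnitudes: 0.7790, 0.5436, 0.2353.
ρ(T) = max|λ| = 0.7790; 0.7790 < 1, so it converges for any x₀.

yes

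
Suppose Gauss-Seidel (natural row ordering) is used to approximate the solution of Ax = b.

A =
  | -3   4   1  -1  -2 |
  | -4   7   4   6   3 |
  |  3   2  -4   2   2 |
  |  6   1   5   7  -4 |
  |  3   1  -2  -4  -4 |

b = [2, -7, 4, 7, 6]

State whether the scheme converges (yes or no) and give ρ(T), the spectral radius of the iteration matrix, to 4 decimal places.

Split A = D + L + U, D = diag(-3, 7, -4, 7, -4).
Gauss-Seidel: T = -(D+L)⁻¹U, row 0 first, T[0,3] = -(-1)/(-3) = -0.3333; later rows by forward substitution.
  T[0,:] = [+0.0000  +1.3333  +0.3333  -0.3333  -0.6667]
  T[1,:] = [+0.0000  +0.7619  -0.3810  -1.0476  -0.8095]
  T[2,:] = [+0.0000  +1.3810  +0.0595  -0.2738  -0.4048]
  T[3,:] = [+0.0000  -2.2381  -0.2738  +0.6310  +1.5476]
  T[4,:] = [+0.0000  +2.7381  +0.3988  -1.0060  -2.0476]
|λ(T)| sorted: 1.1644, 0.7210, 0.7210, 0.2697, 0.0000.
ρ(T) = max|λ| = 1.1644; 1.1644 > 1 ⇒ diverges.

no, ρ = 1.1644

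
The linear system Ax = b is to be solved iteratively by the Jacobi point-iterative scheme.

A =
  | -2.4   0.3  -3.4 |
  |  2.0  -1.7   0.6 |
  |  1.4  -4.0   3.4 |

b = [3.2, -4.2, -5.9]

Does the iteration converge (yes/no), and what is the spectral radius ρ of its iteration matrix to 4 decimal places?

Write A = D+L+U with D = diag(-2.4, -1.7, 3.4).
Jacobi T = -D⁻¹(L+U): T[2,0] = -(1.4)/(3.4) = -0.4118; T[2,2] = 0.
  T[0,:] = [+0.0000  +0.1250  -1.4167]
  T[1,:] = [+1.1765  +0.0000  +0.3529]
  T[2,:] = [-0.4118  +1.1765  +0.0000]
|λ(T)| sorted: 1.5551, 1.1281, 1.1281.
ρ = 1.5551; 1.5551 > 1, so it fails to converge.

no, ρ = 1.5551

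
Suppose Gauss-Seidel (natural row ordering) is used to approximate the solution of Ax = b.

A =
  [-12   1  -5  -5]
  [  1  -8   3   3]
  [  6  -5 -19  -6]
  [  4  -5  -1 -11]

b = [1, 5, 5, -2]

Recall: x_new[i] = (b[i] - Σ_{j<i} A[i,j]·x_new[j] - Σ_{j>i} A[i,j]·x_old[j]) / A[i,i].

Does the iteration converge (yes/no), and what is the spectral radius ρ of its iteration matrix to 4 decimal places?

Write A = D+L+U with D = diag(-12, -8, -19, -11).
Gauss-Seidel: T = -(D+L)⁻¹U, row 0 first, T[0,1] = -(1)/(-12) = +0.0833; later rows by forward substitution.
  T[0,:] = [+0.0000 +0.0833 -0.4167 -0.4167]
  T[1,:] = [+0.0000 +0.0104 +0.3229 +0.3229]
  T[2,:] = [+0.0000 +0.0236 -0.2166 -0.5323]
  T[3,:] = [+0.0000 +0.0234 -0.2786 -0.2499]
eigenvalue magnitudes: 0.6425, 0.1490, 0.0375, 0.0000.
spectral radius ρ = 0.6425; 0.6425 < 1, so it converges for any x₀.

yes, ρ = 0.6425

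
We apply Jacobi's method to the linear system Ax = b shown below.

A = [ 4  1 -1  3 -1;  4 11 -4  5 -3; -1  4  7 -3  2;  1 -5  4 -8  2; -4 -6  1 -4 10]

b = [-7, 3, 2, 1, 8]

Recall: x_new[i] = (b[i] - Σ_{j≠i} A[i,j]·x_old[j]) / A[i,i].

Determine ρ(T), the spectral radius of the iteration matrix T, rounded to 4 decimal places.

A = D + L + U where D = diag(4, 11, 7, -8, 10).
Jacobi T = -D⁻¹(L+U): T[2,3] = -(-3)/(7) = +0.4286; T[2,2] = 0.
  T[0,:] = [+0.0000  -0.2500  +0.2500  -0.7500  +0.2500]
  T[1,:] = [-0.3636  +0.0000  +0.3636  -0.4545  +0.2727]
  T[2,:] = [+0.1429  -0.5714  +0.0000  +0.4286  -0.2857]
  T[3,:] = [+0.1250  -0.6250  +0.5000  +0.0000  +0.2500]
  T[4,:] = [+0.4000  +0.6000  -0.1000  +0.4000  +0.0000]
moduli |λ_i(T)| = 1.1432, 0.5783, 0.5783, 0.2334, 0.2334.
ρ = 1.1432; 1.1432 > 1, so it fails to converge.

1.1432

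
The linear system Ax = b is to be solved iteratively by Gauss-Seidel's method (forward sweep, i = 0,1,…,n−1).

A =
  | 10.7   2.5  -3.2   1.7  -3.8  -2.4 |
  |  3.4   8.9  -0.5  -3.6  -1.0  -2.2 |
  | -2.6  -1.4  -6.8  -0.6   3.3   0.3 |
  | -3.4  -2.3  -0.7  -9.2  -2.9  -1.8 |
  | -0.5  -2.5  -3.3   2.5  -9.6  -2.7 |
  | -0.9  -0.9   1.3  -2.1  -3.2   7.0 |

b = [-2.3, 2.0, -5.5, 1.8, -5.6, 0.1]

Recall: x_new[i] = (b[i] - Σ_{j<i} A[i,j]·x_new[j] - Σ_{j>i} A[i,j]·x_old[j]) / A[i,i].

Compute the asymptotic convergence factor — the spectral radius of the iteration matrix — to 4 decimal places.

0.5962

A = D + L + U where D = diag(10.7, 8.9, -6.8, -9.2, -9.6, 7).
GS T = -(D+L)⁻¹U: row 0 first, T[0,3] = -(1.7)/(10.7) = -0.1589; later rows by forward substitution.
  T[0,:] = [+0.0000 -0.2336 +0.2991 -0.1589 +0.3551 +0.2243]
  T[1,:] = [+0.0000 +0.0893 -0.0581 +0.4652 -0.0233 +0.1615]
  T[2,:] = [+0.0000 +0.0710 -0.1024 -0.1233 +0.3543 -0.0749]
  T[3,:] = [+0.0000 +0.0586 -0.0882 -0.0482 -0.4676 -0.3132]
  T[4,:] = [+0.0000 -0.0202 +0.0118 -0.0830 -0.2560 -0.3908]
  T[5,:] = [+0.0000 -0.0234 +0.0289 +0.0098 -0.2804 -0.2091]
|λ(T)| sorted: 0.5962, 0.2606, 0.2460, 0.0480, 0.0072, 0.0000.
ρ(T) = max|λ| = 0.5962; 0.5962 < 1, so it converges for any x₀.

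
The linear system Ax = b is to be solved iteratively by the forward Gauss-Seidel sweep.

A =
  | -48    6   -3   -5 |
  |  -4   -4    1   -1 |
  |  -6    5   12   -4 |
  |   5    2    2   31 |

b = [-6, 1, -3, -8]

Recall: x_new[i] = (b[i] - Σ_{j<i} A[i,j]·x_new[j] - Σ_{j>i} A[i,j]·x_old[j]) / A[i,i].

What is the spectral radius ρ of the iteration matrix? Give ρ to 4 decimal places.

0.3520

Split A = D + L + U, D = diag(-48, -4, 12, 31).
T_GS = -(D+L)⁻¹U: row 0 first, T[0,3] = -(-5)/(-48) = -0.1042; later rows by forward substitution.
  T[0,:] = [+0.0000 +0.1250 -0.0625 -0.1042]
  T[1,:] = [+0.0000 -0.1250 +0.3125 -0.1458]
  T[2,:] = [+0.0000 +0.1146 -0.1615 +0.3420]
  T[3,:] = [+0.0000 -0.0195 +0.0003 +0.0041]
|roots of det(T-λI)|: 0.3520, 0.0691, 0.0691, 0.0000.
spectral radius ρ = 0.3520; 0.3520 < 1: convergent.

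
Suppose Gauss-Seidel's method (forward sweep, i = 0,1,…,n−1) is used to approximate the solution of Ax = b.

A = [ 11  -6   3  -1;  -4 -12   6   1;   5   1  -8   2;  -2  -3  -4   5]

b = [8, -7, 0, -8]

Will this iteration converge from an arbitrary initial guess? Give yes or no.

Split A = D + L + U, D = diag(11, -12, -8, 5).
T_GS = -(D+L)⁻¹U: row 0 first, T[0,3] = -(-1)/(11) = +0.0909; later rows by forward substitution.
  T[0,:] = [+0.0000 +0.5455 -0.2727 +0.0909]
  T[1,:] = [+0.0000 -0.1818 +0.5909 +0.0530]
  T[2,:] = [+0.0000 +0.3182 -0.0966 +0.3134]
  T[3,:] = [+0.0000 +0.3636 +0.1682 +0.3189]
|eigenvalues of T|: 0.6325, 0.5069, 0.0851, 0.0000.
ρ(T) = max|λ| = 0.6325; 0.6325 < 1 ⇒ converges.

yes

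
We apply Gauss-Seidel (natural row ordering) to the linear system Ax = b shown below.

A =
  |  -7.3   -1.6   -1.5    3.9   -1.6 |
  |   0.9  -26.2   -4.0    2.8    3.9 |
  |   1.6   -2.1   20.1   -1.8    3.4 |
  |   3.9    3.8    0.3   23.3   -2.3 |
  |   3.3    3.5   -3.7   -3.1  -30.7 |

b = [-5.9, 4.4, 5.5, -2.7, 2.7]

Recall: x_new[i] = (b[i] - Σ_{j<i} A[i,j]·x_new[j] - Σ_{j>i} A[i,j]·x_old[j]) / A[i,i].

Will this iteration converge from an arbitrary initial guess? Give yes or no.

yes

Split A = D + L + U, D = diag(-7.3, -26.2, 20.1, 23.3, -30.7).
Gauss-Seidel: T = -(D+L)⁻¹U, row 0 first, T[0,3] = -(3.9)/(-7.3) = +0.5342; later rows by forward substitution.
  T[0,:] = [+0.0000  -0.2192  -0.2055  +0.5342  -0.2192]
  T[1,:] = [+0.0000  -0.0075  -0.1597  +0.1252  +0.1413]
  T[2,:] = [+0.0000  +0.0167  -0.0003  +0.0601  -0.1369]
  T[3,:] = [+0.0000  +0.0377  +0.0604  -0.1106  +0.1141]
  T[4,:] = [+0.0000  -0.0302  -0.0464  +0.0756  -0.0025]
|roots of det(T-λI)|: 0.2273, 0.0851, 0.0851, 0.0193, 0.0000.
ρ = 0.2273; 0.2273 < 1 ⇒ converges.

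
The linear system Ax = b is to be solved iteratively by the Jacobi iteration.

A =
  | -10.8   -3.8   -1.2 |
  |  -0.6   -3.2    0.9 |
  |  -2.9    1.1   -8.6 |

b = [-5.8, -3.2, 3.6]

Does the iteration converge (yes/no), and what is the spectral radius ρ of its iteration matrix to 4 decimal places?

yes, ρ = 0.4656

Split A = D + L + U, D = diag(-10.8, -3.2, -8.6).
Jacobi T = -D⁻¹(L+U): T[1,2] = -(0.9)/(-3.2) = +0.2812; T[1,1] = 0.
  T[0,:] = [+0.0000 -0.3519 -0.1111]
  T[1,:] = [-0.1875 +0.0000 +0.2812]
  T[2,:] = [-0.3372 +0.1279 +0.0000]
moduli |λ_i(T)| = 0.4656, 0.2782, 0.2782.
spectral radius ρ = 0.4656; 0.4656 < 1: convergent.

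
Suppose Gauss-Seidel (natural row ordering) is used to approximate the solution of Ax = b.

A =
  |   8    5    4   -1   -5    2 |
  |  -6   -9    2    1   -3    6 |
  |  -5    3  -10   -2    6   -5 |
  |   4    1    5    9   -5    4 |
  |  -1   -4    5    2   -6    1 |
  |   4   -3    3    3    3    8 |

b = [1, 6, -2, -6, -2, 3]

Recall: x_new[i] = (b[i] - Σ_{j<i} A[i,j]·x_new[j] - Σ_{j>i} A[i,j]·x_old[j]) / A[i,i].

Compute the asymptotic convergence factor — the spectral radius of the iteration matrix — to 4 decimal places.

1.4813

Write A = D+L+U with D = diag(8, -9, -10, 9, -6, 8).
GS T = -(D+L)⁻¹U: row 0 first, T[0,2] = -(4)/(8) = -0.5000; later rows by forward substitution.
  T[0,:] = [+0.0000 -0.6250 -0.5000 +0.1250 +0.6250 -0.2500]
  T[1,:] = [+0.0000 +0.4167 +0.5556 +0.0278 -0.7500 +0.8333]
  T[2,:] = [+0.0000 +0.4375 +0.4167 -0.2542 +0.0625 -0.1250]
  T[3,:] = [+0.0000 -0.0116 -0.0710 +0.0826 +0.3264 -0.3565]
  T[4,:] = [+0.0000 +0.1871 +0.0365 -0.2236 +0.5567 -0.5702]
  T[5,:] = [+0.0000 +0.2389 +0.3150 +0.0961 -0.9484 +0.8319]
moduli |λ_i(T)| = 1.4813, 0.7381, 0.1669, 0.1343, 0.0525, 0.0000.
ρ = 1.4813; 1.4813 > 1 ⇒ diverges.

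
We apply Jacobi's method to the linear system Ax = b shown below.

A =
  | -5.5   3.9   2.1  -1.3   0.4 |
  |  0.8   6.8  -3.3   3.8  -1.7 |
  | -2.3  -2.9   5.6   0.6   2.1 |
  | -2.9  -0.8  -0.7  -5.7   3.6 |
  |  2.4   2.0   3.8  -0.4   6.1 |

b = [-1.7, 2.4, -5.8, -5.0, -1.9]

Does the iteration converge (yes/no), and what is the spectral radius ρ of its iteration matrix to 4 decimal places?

Diagonal D = diag(-5.5, 6.8, 5.6, -5.7, 6.1); L, U strict lower/upper.
Jacobi T = -D⁻¹(L+U): T[1,2] = -(-3.3)/(6.8) = +0.4853; T[1,1] = 0.
  T[0,:] = [+0.0000  +0.7091  +0.3818  -0.2364  +0.0727]
  T[1,:] = [-0.1176  +0.0000  +0.4853  -0.5588  +0.2500]
  T[2,:] = [+0.4107  +0.5179  +0.0000  -0.1071  -0.3750]
  T[3,:] = [-0.5088  -0.1404  -0.1228  +0.0000  +0.6316]
  T[4,:] = [-0.3934  -0.3279  -0.6230  +0.0656  +0.0000]
moduli |λ_i(T)| = 1.1835, 0.6415, 0.5396, 0.5396, 0.1587.
ρ = 1.1835; 1.1835 > 1: divergent.

no, ρ = 1.1835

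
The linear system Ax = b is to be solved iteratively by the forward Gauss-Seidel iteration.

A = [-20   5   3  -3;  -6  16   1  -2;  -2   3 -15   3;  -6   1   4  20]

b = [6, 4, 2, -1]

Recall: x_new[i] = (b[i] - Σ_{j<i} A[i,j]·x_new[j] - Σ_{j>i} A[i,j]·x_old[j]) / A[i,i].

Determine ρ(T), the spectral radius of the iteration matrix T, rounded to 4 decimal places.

0.1867

Write A = D+L+U with D = diag(-20, 16, -15, 20).
T_GS = -(D+L)⁻¹U: row 0 first, T[0,2] = -(3)/(-20) = +0.1500; later rows by forward substitution.
  T[0,:] = [+0.0000  +0.2500  +0.1500  -0.1500]
  T[1,:] = [+0.0000  +0.0938  -0.0062  +0.0687]
  T[2,:] = [+0.0000  -0.0146  -0.0212  +0.2338]
  T[3,:] = [+0.0000  +0.0732  +0.0496  -0.0952]
eigenvalue magnitudes: 0.1867, 0.1233, 0.0407, 0.0000.
spectral radius ρ = 0.1867; 0.1867 < 1 ⇒ converges.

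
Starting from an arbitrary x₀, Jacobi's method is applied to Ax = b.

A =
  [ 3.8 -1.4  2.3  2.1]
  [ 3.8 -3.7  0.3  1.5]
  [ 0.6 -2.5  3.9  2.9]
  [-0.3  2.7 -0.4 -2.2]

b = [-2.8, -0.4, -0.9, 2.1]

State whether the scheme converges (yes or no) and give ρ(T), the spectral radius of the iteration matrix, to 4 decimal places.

Diagonal D = diag(3.8, -3.7, 3.9, -2.2); L, U strict lower/upper.
T_J = -D⁻¹(L+U): T[1,0] = -(3.8)/(-3.7) = +1.0270; T[1,1] = 0.
  T[0,:] = [+0.0000 +0.3684 -0.6053 -0.5526]
  T[1,:] = [+1.0270 +0.0000 +0.0811 +0.4054]
  T[2,:] = [-0.1538 +0.6410 +0.0000 -0.7436]
  T[3,:] = [-0.1364 +1.2273 -0.1818 +0.0000]
|eigenvalues of T|: 1.5288, 0.7241, 0.7241, 0.7100.
ρ = 1.5288; 1.5288 > 1: divergent.

no, ρ = 1.5288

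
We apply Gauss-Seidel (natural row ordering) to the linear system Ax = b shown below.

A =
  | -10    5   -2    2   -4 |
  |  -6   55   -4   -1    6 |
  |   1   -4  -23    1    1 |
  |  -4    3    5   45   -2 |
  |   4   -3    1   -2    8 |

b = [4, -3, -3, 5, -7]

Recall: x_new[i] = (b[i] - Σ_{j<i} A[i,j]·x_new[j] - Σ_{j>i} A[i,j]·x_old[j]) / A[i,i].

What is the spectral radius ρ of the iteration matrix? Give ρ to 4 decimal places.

Diagonal D = diag(-10, 55, -23, 45, 8); L, U strict lower/upper.
T_GS = -(D+L)⁻¹U: row 0 first, T[0,3] = -(2)/(-10) = +0.2000; later rows by forward substitution.
  T[0,:] = [+0.0000 +0.5000 -0.2000 +0.2000 -0.4000]
  T[1,:] = [+0.0000 +0.0545 +0.0509 +0.0400 -0.1527]
  T[2,:] = [+0.0000 +0.0123 -0.0175 +0.0452 +0.0526]
  T[3,:] = [+0.0000 +0.0394 -0.0192 +0.0101 +0.0132]
  T[4,:] = [+0.0000 -0.2212 +0.1165 -0.0881 +0.1395]
moduli |λ_i(T)| = 0.2953, 0.1170, 0.0363, 0.0280, 0.0000.
ρ = 0.2953; 0.2953 < 1: convergent.

0.2953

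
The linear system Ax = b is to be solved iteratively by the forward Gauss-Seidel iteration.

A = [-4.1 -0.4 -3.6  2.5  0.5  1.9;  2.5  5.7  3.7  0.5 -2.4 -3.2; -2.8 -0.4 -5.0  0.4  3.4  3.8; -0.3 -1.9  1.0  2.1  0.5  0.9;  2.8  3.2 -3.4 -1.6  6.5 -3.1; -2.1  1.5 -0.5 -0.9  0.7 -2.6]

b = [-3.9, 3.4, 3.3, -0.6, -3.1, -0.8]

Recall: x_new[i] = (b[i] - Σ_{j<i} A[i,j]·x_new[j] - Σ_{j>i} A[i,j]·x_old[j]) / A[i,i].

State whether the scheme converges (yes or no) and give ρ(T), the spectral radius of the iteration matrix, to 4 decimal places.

no, ρ = 1.4780

Diagonal D = diag(-4.1, 5.7, -5, 2.1, 6.5, -2.6); L, U strict lower/upper.
T_GS = -(D+L)⁻¹U: row 0 first, T[0,1] = -(-0.4)/(-4.1) = -0.0976; later rows by forward substitution.
  T[0,:] = [+0.0000 -0.0976 -0.8780 +0.6098 +0.1220 +0.4634]
  T[1,:] = [+0.0000 +0.0428 -0.2640 -0.3552 +0.3676 +0.3582]
  T[2,:] = [+0.0000 +0.0512 +0.5128 -0.2331 +0.5823 +0.4718]
  T[3,:] = [+0.0000 +0.0004 -0.6085 -0.1232 -0.1654 -0.2630]
  T[4,:] = [+0.0000 +0.0478 +0.6267 -0.2401 +0.0304 +0.2830]
  T[5,:] = [+0.0000 +0.1064 +0.8376 -0.6745 +0.0670 -0.0912]
|roots of det(T-λI)|: 1.4780, 0.5504, 0.3509, 0.1968, 0.0083, 0.0000.
spectral radius ρ = 1.4780; 1.4780 > 1 ⇒ diverges.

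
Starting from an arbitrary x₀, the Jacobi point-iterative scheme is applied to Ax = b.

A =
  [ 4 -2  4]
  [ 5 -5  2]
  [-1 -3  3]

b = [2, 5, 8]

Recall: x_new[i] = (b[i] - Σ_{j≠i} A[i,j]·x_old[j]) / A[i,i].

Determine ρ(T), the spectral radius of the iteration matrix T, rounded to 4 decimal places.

1.1685

Write A = D+L+U with D = diag(4, -5, 3).
Jacobi: T = -D⁻¹(L+U), T[2,0] = -(-1)/(3) = +0.3333; T[2,2] = 0.
  T[0,:] = [+0.0000 +0.5000 -1.0000]
  T[1,:] = [+1.0000 +0.0000 +0.4000]
  T[2,:] = [+0.3333 +1.0000 +0.0000]
|eigenvalues of T|: 1.1685, 0.8937, 0.8937.
ρ(T) = max|λ| = 1.1685; 1.1685 > 1: divergent.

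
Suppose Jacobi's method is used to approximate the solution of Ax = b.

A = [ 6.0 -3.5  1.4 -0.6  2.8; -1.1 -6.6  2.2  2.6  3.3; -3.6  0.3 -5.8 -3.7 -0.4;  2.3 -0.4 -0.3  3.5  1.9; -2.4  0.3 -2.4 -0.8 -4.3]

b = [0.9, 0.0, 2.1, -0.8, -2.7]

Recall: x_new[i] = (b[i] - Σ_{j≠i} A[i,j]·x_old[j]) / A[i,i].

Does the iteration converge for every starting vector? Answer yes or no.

A = D + L + U where D = diag(6, -6.6, -5.8, 3.5, -4.3).
T_J = -D⁻¹(L+U): T[3,0] = -(2.3)/(3.5) = -0.6571; T[3,3] = 0.
  T[0,:] = [+0.0000  +0.5833  -0.2333  +0.1000  -0.4667]
  T[1,:] = [-0.1667  +0.0000  +0.3333  +0.3939  +0.5000]
  T[2,:] = [-0.6207  +0.0517  +0.0000  -0.6379  -0.0690]
  T[3,:] = [-0.6571  +0.1143  +0.0857  +0.0000  -0.5429]
  T[4,:] = [-0.5581  +0.0698  -0.5581  -0.1860  +0.0000]
|roots of det(T-λI)|: 1.2527, 0.7385, 0.7385, 0.4626, 0.4626.
spectral radius ρ = 1.2527; 1.2527 > 1, so it fails to converge.

no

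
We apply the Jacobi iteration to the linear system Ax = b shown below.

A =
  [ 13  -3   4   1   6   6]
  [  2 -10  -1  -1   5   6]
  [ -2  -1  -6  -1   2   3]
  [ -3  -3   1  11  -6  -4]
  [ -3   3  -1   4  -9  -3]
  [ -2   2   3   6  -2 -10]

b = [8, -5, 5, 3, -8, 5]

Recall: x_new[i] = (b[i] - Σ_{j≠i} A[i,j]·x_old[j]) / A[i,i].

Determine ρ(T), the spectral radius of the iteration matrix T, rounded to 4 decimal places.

A = D + L + U where D = diag(13, -10, -6, 11, -9, -10).
Jacobi: T = -D⁻¹(L+U), T[0,2] = -(4)/(13) = -0.3077; T[0,0] = 0.
  T[0,:] = [+0.0000, +0.2308, -0.3077, -0.0769, -0.4615, -0.4615]
  T[1,:] = [+0.2000, +0.0000, -0.1000, -0.1000, +0.5000, +0.6000]
  T[2,:] = [-0.3333, -0.1667, +0.0000, -0.1667, +0.3333, +0.5000]
  T[3,:] = [+0.2727, +0.2727, -0.0909, +0.0000, +0.5455, +0.3636]
  T[4,:] = [-0.3333, +0.3333, -0.1111, +0.4444, +0.0000, -0.3333]
  T[5,:] = [-0.2000, +0.2000, +0.3000, +0.6000, -0.2000, +0.0000]
moduli |λ_i(T)| = 1.2143, 0.7826, 0.5922, 0.2804, 0.2238, 0.2238.
ρ(T) = max|λ| = 1.2143; 1.2143 > 1: divergent.

1.2143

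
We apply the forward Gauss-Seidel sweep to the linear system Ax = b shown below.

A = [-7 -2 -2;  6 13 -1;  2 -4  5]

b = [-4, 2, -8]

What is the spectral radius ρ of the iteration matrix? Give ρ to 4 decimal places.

Diagonal D = diag(-7, 13, 5); L, U strict lower/upper.
T_GS = -(D+L)⁻¹U: row 0 first, T[0,1] = -(-2)/(-7) = -0.2857; later rows by forward substitution.
  T[0,:] = [+0.0000 -0.2857 -0.2857]
  T[1,:] = [+0.0000 +0.1319 +0.2088]
  T[2,:] = [+0.0000 +0.2198 +0.2813]
|roots of det(T-λI)|: 0.4335, 0.0203, 0.0000.
ρ = 0.4335; 0.4335 < 1, so it converges for any x₀.

0.4335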